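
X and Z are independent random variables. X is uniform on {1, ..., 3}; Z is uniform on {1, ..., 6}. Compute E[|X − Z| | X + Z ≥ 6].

8/3

Outcomes with X + Z ≥ 6: (1,5), (1,6), (2,4), (2,5), (2,6), (3,3), (3,4), (3,5), (3,6), each with probability 1/18.
E[|X − Z| | X + Z ≥ 6] = (4 + 5 + 2 + 3 + 4 + 0 + 1 + 2 + 3) / 9 = 8/3.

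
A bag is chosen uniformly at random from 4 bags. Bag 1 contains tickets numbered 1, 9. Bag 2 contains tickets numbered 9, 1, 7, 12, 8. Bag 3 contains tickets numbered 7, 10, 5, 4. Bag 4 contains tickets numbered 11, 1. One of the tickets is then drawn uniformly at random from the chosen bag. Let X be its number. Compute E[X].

E[X | bag 1] = (1+9)/2 = 5.
E[X | bag 2] = (9+1+7+12+8)/5 = 37/5.
E[X | bag 3] = (7+10+5+4)/4 = 13/2.
E[X | bag 4] = (11+1)/2 = 6.
By the law of total expectation,
E[X] = (1/4)·(5) + (1/4)·(37/5) + (1/4)·(13/2) + (1/4)·(6) = 249/40.

249/40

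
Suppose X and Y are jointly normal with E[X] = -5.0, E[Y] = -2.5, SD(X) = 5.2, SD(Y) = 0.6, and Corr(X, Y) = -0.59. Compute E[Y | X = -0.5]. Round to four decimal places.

-2.8063

The regression of Y on X has slope ρ·σ_Y/σ_X and passes through (μ_X, μ_Y).
E[Y | X=-0.5] = -2.5 + (-0.59)·(0.6/5.2)·(-0.5 − (-5.0)) = -2.5 + (-0.068077)·(4.5) = -2.8063.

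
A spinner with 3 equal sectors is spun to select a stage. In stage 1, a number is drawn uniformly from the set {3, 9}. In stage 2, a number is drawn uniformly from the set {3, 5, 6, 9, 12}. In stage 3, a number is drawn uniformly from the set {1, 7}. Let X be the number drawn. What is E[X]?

17/3

E[X | stage 1] = (3+9)/2 = 6.
E[X | stage 2] = (3+5+6+9+12)/5 = 7.
E[X | stage 3] = (1+7)/2 = 4.
E[X] = (1/3)·(6) + (1/3)·(7) + (1/3)·(4) = 17/3.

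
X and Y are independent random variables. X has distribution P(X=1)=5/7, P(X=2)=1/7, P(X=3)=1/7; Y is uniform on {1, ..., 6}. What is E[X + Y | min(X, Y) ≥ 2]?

13/2

P(min(X, Y) ≥ 2) = 5/21.
Summing (X+Y)·P(x,y) over outcomes with min(X, Y) ≥ 2 gives 65/42.
E[X + Y | min(X, Y) ≥ 2] = (65/42) / (5/21) = 13/2.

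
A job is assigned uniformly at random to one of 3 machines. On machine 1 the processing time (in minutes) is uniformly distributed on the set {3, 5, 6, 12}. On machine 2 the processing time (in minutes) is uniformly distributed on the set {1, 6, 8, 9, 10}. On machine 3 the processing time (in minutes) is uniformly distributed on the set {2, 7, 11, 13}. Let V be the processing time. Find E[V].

431/60

E[V | machine 1] = (3+5+6+12)/4 = 13/2.
E[V | machine 2] = (1+6+8+9+10)/5 = 34/5.
E[V | machine 3] = (2+7+11+13)/4 = 33/4.
E[V] = (1/3)·(13/2) + (1/3)·(34/5) + (1/3)·(33/4) = 431/60.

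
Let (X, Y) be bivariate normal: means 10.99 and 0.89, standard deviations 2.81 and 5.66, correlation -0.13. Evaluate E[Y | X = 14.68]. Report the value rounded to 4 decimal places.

-0.0762

For a bivariate normal, E[Y | X=x] = μ_Y + ρ·(σ_Y/σ_X)·(x − μ_X).
E[Y | X=14.68] = 0.89 + (-0.13)·(5.66/2.81)·(14.68 − (10.99)) = 0.89 + (-0.26185)·(3.69) = -0.0762.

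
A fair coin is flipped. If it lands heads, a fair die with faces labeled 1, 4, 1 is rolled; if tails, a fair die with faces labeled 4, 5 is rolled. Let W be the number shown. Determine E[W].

13/4

E[W | heads] = (1+4+1)/3 = 2.
E[W | tails] = (4+5)/2 = 9/2.
E[W] = (1/2)·(2) + (1/2)·(9/2) = 13/4.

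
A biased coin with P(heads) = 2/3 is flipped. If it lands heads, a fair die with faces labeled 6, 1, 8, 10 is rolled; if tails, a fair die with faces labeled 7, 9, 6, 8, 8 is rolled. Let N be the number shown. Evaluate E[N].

E[N | heads] = (6+1+8+10)/4 = 25/4.
E[N | tails] = (7+9+6+8+8)/5 = 38/5.
By the law of total expectation,
E[N] = (2/3)·(25/4) + (1/3)·(38/5) = 67/10.

67/10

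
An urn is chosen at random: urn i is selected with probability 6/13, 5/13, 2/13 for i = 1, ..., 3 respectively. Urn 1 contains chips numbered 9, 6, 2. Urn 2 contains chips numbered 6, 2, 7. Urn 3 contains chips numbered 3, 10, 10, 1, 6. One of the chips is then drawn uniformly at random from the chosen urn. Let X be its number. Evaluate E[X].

71/13

E[X | urn 1] = (9+6+2)/3 = 17/3.
E[X | urn 2] = (6+2+7)/3 = 5.
E[X | urn 3] = (3+10+10+1+6)/5 = 6.
By the law of total expectation,
E[X] = (6/13)·(17/3) + (5/13)·(5) + (2/13)·(6) = 71/13.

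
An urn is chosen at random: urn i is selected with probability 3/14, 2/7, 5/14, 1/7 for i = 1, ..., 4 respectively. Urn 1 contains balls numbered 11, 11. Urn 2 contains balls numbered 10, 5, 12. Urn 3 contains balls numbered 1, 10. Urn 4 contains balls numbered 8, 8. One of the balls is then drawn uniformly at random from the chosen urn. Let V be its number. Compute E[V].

E[V | urn 1] = (11+11)/2 = 11.
E[V | urn 2] = (10+5+12)/3 = 9.
E[V | urn 3] = (1+10)/2 = 11/2.
E[V | urn 4] = (8+8)/2 = 8.
By the law of total expectation,
E[V] = (3/14)·(11) + (2/7)·(9) + (5/14)·(11/2) + (1/7)·(8) = 225/28.

225/28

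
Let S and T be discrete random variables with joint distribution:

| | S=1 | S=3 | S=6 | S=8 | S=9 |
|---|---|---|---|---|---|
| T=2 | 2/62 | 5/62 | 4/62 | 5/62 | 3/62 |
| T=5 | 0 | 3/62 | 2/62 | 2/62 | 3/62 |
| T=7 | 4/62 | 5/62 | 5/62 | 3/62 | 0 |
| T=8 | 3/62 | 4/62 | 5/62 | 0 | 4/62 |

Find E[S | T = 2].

P(T = 2) = 19/62.
Summing S·P(S=x,T=y) over the conditioning event gives 54/31.
E[S | T = 2] = (54/31) / (19/62) = 108/19.

108/19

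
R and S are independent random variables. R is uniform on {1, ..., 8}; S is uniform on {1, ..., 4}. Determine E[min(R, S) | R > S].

25/11

P(R > S) = 11/16.
Summing min(R,S)·P(x,y) over outcomes with R > S gives 25/16.
E[min(R, S) | R > S] = (25/16) / (11/16) = 25/11.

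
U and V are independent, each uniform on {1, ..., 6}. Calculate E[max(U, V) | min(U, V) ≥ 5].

P(min(U, V) ≥ 5) = 1/9.
Summing max(U,V)·P(x,y) over outcomes with min(U, V) ≥ 5 gives 23/36.
E[max(U, V) | min(U, V) ≥ 5] = (23/36) / (1/9) = 23/4.

23/4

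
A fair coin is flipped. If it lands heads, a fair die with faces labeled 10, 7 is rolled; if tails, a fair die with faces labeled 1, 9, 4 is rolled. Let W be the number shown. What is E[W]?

79/12

E[W | heads] = (10+7)/2 = 17/2.
E[W | tails] = (1+9+4)/3 = 14/3.
E[W] = (1/2)·(17/2) + (1/2)·(14/3) = 79/12.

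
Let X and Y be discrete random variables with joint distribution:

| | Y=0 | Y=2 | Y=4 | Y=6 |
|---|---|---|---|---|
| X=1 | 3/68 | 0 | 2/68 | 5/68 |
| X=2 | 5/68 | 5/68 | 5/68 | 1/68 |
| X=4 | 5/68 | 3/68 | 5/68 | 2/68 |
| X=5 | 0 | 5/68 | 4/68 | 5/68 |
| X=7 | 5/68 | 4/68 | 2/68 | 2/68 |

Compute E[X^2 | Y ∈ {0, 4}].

18

P(Y ∈ {0, 4}) = 9/17.
Summing X^2·P(X=x,Y=y) over the conditioning event gives 162/17.
E[X^2 | Y ∈ {0, 4}] = (162/17) / (9/17) = 18.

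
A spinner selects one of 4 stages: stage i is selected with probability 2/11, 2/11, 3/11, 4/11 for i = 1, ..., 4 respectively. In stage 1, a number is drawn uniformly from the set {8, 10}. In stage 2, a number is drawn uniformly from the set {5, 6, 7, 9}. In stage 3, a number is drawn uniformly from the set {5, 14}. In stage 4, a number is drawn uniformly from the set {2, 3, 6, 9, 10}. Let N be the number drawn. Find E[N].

E[N | stage 1] = (8+10)/2 = 9.
E[N | stage 2] = (5+6+7+9)/4 = 27/4.
E[N | stage 3] = (5+14)/2 = 19/2.
E[N | stage 4] = (2+3+6+9+10)/5 = 6.
By the law of total expectation,
E[N] = (2/11)·(9) + (2/11)·(27/4) + (3/11)·(19/2) + (4/11)·(6) = 84/11.

84/11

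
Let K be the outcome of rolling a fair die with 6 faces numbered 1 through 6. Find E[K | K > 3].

Given K > 3, K is equally likely to be any of {4, 5, 6}.
E[K | K > 3] = (4 + 5 + 6) / 3 = 5.

5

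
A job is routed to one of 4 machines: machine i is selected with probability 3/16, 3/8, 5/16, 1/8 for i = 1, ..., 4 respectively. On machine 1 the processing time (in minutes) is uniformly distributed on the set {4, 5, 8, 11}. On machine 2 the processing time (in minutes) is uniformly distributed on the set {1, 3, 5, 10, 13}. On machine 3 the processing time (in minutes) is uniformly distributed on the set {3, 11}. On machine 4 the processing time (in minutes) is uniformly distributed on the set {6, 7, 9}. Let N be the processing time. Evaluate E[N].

409/60

E[N | machine 1] = (4+5+8+11)/4 = 7.
E[N | machine 2] = (1+3+5+10+13)/5 = 32/5.
E[N | machine 3] = (3+11)/2 = 7.
E[N | machine 4] = (6+7+9)/3 = 22/3.
E[N] = (3/16)·(7) + (3/8)·(32/5) + (5/16)·(7) + (1/8)·(22/3) = 409/60.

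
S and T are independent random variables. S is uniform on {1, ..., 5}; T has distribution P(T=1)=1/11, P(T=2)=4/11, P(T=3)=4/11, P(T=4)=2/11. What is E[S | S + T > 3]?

P(S + T > 3) = 49/55.
Summing S·P(x,y) over outcomes with S + T > 3 gives 158/55.
E[S | S + T > 3] = (158/55) / (49/55) = 158/49.

158/49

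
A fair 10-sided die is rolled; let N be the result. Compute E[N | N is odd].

5

Given N is odd, N is equally likely to be any of {1, 3, 5, 7, 9}.
E[N | N is odd] = (1 + 3 + 5 + 7 + 9) / 5 = 5.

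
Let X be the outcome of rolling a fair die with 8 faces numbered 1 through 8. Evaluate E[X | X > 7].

Given X > 7, X is equally likely to be any of {8}.
E[X | X > 7] = (8) / 1 = 8.

8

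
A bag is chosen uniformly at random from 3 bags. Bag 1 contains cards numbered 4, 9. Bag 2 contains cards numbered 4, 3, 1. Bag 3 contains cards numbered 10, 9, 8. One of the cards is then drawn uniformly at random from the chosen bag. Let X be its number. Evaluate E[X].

E[X | bag 1] = (4+9)/2 = 13/2.
E[X | bag 2] = (4+3+1)/3 = 8/3.
E[X | bag 3] = (10+9+8)/3 = 9.
By the law of total expectation,
E[X] = (1/3)·(13/2) + (1/3)·(8/3) + (1/3)·(9) = 109/18.

109/18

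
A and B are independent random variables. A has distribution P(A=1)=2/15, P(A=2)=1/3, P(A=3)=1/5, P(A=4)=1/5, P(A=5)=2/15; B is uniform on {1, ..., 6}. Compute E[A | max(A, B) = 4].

69/22

P(max(A, B) = 4) = 11/45.
Summing A·P(x,y) over outcomes with max(A, B) = 4 gives 23/30.
E[A | max(A, B) = 4] = (23/30) / (11/45) = 69/22.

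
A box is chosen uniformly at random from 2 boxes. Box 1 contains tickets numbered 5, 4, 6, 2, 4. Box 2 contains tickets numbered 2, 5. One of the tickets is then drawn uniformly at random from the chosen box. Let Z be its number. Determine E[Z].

77/20

E[Z | box 1] = (5+4+6+2+4)/5 = 21/5.
E[Z | box 2] = (2+5)/2 = 7/2.
E[Z] = (1/2)·(21/5) + (1/2)·(7/2) = 77/20.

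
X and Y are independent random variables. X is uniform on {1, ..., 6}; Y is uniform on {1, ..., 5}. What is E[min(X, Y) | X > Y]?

7/3

P(X > Y) = 1/2.
Summing min(X,Y)·P(x,y) over outcomes with X > Y gives 7/6.
E[min(X, Y) | X > Y] = (7/6) / (1/2) = 7/3.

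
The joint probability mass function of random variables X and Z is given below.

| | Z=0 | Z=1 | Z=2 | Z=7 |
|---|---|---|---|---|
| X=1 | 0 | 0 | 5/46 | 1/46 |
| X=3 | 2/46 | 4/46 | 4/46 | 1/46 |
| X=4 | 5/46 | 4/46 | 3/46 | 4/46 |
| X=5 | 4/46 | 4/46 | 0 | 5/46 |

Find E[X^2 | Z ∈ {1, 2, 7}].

488/35

P(Z ∈ {1, 2, 7}) = 35/46.
Summing X^2·P(X=x,Z=y) over the conditioning event gives 244/23.
E[X^2 | Z ∈ {1, 2, 7}] = (244/23) / (35/46) = 488/35.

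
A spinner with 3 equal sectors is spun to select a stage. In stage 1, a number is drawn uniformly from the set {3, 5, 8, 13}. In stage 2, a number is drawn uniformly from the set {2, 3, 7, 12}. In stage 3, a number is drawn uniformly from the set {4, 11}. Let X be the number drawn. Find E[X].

83/12

E[X | stage 1] = (3+5+8+13)/4 = 29/4.
E[X | stage 2] = (2+3+7+12)/4 = 6.
E[X | stage 3] = (4+11)/2 = 15/2.
E[X] = (1/3)·(29/4) + (1/3)·(6) + (1/3)·(15/2) = 83/12.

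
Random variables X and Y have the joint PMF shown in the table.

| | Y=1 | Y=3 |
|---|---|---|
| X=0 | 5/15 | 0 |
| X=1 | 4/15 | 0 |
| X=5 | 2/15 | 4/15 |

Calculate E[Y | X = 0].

P(X = 0) = 1/3.
Summing Y·P(X=x,Y=y) over the conditioning event gives 1/3.
E[Y | X = 0] = (1/3) / (1/3) = 1.

1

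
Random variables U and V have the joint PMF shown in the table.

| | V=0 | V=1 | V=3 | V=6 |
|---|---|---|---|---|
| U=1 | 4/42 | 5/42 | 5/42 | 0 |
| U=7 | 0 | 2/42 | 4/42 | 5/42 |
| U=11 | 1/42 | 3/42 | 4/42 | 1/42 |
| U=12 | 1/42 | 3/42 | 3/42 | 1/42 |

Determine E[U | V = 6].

P(V = 6) = 1/6.
Σ U·P over the event = 7·(5/42) + 11·(1/42) + 12·(1/42) = 29/21.
E[U | V = 6] = (29/21) / (1/6) = 58/7.

58/7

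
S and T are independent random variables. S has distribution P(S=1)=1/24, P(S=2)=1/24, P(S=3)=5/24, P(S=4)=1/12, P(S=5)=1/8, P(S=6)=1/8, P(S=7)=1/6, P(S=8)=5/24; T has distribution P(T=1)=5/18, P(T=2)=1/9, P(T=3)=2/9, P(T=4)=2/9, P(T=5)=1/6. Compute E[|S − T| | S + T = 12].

P(S + T = 12) = 2/27.
Summing |S−T|·P(x,y) over outcomes with S + T = 12 gives 13/54.
E[|S − T| | S + T = 12] = (13/54) / (2/27) = 13/4.

13/4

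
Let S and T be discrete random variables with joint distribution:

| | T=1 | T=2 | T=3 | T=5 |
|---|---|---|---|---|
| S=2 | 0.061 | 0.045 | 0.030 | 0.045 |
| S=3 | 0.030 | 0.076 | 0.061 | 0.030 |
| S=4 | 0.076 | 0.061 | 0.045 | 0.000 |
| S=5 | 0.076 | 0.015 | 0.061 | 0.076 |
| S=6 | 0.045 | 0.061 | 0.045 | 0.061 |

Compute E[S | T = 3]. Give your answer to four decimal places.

P(T = 3) = 0.242.
Summing S·P(S=x,T=y) over the conditioning event gives 0.998.
E[S | T = 3] = (0.998) / (0.242) = 4.1240.

4.1240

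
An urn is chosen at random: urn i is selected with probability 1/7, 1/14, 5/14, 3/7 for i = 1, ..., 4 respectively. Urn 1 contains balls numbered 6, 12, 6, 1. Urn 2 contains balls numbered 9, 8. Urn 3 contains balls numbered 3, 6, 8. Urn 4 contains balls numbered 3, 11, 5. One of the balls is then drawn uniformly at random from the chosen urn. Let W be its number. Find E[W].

131/21

E[W | urn 1] = (6+12+6+1)/4 = 25/4.
E[W | urn 2] = (9+8)/2 = 17/2.
E[W | urn 3] = (3+6+8)/3 = 17/3.
E[W | urn 4] = (3+11+5)/3 = 19/3.
By the law of total expectation,
E[W] = (1/7)·(25/4) + (1/14)·(17/2) + (5/14)·(17/3) + (3/7)·(19/3) = 131/21.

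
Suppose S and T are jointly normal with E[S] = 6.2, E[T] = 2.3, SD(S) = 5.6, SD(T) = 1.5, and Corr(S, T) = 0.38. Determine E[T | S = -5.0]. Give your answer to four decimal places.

1.1600

The regression of T on S has slope ρ·σ_T/σ_S and passes through (μ_S, μ_T).
E[T | S=-5.0] = 2.3 + (0.38)·(1.5/5.6)·(-5.0 − (6.2)) = 2.3 + (0.10179)·(-11.2) = 1.1600.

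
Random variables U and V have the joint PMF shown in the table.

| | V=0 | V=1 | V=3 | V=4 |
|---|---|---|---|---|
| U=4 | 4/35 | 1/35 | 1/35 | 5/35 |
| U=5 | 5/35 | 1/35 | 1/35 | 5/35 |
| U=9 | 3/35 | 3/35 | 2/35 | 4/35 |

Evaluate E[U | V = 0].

P(V = 0) = 12/35.
Σ U·P over the event = 4·(4/35) + 5·(5/35) + 9·(3/35) = 68/35.
E[U | V = 0] = (68/35) / (12/35) = 17/3.

17/3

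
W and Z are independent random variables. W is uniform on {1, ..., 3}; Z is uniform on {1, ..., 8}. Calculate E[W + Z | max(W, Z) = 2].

10/3

Outcomes with max(W, Z) = 2: (1,2), (2,1), (2,2), each with probability 1/24.
E[W + Z | max(W, Z) = 2] = (3 + 3 + 4) / 3 = 10/3.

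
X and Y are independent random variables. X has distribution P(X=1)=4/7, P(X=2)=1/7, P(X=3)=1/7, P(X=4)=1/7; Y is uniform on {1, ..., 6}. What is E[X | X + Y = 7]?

P(X + Y = 7) = 1/6.
Summing X·P(x,y) over outcomes with X + Y = 7 gives 13/42.
E[X | X + Y = 7] = (13/42) / (1/6) = 13/7.

13/7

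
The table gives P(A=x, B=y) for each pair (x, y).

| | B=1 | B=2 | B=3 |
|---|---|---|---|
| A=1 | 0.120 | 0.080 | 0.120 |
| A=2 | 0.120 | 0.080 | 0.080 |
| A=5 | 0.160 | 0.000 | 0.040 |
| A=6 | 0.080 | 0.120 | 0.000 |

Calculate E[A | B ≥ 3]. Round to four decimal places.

2.0000

P(B ≥ 3) = 0.240.
Σ A·P over the event = 1·(0.120) + 2·(0.080) + 5·(0.040) = 0.480.
E[A | B ≥ 3] = (0.480) / (0.240) = 2.0000.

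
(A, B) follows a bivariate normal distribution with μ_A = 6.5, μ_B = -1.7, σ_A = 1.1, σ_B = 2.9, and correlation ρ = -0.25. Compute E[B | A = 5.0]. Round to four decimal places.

-0.7114

The regression of B on A has slope ρ·σ_B/σ_A and passes through (μ_A, μ_B).
E[B | A=5.0] = -1.7 + (-0.25)·(2.9/1.1)·(5.0 − (6.5)) = -1.7 + (-0.65909)·(-1.5) = -0.7114.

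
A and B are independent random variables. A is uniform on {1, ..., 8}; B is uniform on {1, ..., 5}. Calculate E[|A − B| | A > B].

16/5

P(A > B) = 5/8.
Summing |A−B|·P(x,y) over outcomes with A > B gives 2.
E[|A − B| | A > B] = (2) / (5/8) = 16/5.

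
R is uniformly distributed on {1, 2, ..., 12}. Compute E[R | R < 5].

Given R < 5, R is equally likely to be any of {1, 2, 3, 4}.
E[R | R < 5] = (1 + 2 + 3 + 4) / 4 = 5/2.

5/2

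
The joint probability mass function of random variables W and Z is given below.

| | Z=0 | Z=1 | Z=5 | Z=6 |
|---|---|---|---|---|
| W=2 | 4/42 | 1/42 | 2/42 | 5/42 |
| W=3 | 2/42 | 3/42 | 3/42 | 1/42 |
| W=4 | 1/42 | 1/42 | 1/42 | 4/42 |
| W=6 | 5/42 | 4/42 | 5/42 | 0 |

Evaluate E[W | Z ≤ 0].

4

P(Z ≤ 0) = 2/7.
Σ W·P over the event = 2·(4/42) + 3·(2/42) + 4·(1/42) + 6·(5/42) = 8/7.
E[W | Z ≤ 0] = (8/7) / (2/7) = 4.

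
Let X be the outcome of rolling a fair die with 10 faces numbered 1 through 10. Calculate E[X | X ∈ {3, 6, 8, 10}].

P(X ∈ {3, 6, 8, 10}) = 2/5.
Σ over the event: 3·1/10 + 6·1/10 + 8·1/10 + 10·1/10 = 27/10.
E[X | X ∈ {3, 6, 8, 10}] = (27/10) / (2/5) = 27/4.

27/4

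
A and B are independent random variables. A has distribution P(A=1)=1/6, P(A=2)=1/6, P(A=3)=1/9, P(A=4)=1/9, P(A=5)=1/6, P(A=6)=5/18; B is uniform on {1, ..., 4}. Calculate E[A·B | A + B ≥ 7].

P(A + B ≥ 7) = 35/72.
Summing AB·P(x,y) over outcomes with A + B ≥ 7 gives 515/72.
E[A·B | A + B ≥ 7] = (515/72) / (35/72) = 103/7.

103/7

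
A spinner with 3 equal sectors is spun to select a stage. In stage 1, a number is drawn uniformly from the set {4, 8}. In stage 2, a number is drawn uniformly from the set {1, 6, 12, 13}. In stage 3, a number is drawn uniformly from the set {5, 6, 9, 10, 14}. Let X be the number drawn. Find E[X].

E[X | stage 1] = (4+8)/2 = 6.
E[X | stage 2] = (1+6+12+13)/4 = 8.
E[X | stage 3] = (5+6+9+10+14)/5 = 44/5.
E[X] = (1/3)·(6) + (1/3)·(8) + (1/3)·(44/5) = 38/5.

38/5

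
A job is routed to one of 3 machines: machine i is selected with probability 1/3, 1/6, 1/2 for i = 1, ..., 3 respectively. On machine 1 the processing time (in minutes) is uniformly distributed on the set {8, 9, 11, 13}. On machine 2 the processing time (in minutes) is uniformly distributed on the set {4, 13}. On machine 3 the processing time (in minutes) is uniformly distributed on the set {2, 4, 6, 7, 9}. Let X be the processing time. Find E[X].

229/30

E[X | machine 1] = (8+9+11+13)/4 = 41/4.
E[X | machine 2] = (4+13)/2 = 17/2.
E[X | machine 3] = (2+4+6+7+9)/5 = 28/5.
E[X] = (1/3)·(41/4) + (1/6)·(17/2) + (1/2)·(28/5) = 229/30.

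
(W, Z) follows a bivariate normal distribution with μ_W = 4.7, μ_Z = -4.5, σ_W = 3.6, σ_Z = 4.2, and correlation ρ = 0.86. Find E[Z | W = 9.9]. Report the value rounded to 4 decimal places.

E[Z | W=x] = μ_Z + ρ(σ_Z/σ_W)(x − μ_W) for jointly normal variables.
E[Z | W=9.9] = -4.5 + (0.86)·(4.2/3.6)·(9.9 − (4.7)) = -4.5 + (1.00333)·(5.2) = 0.7173.

0.7173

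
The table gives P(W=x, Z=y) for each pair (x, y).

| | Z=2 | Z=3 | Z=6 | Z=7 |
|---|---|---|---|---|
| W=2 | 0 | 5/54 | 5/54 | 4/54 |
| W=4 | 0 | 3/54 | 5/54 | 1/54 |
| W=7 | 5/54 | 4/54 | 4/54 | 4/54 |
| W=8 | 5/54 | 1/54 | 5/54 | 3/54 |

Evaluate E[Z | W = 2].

P(W = 2) = 7/27.
Σ Z·P over the event = 3·(5/54) + 6·(5/54) + 7·(4/54) = 73/54.
E[Z | W = 2] = (73/54) / (7/27) = 73/14.

73/14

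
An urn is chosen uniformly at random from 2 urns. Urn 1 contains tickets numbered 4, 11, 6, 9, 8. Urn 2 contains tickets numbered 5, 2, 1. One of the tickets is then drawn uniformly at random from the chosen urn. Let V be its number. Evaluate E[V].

E[V | urn 1] = (4+11+6+9+8)/5 = 38/5.
E[V | urn 2] = (5+2+1)/3 = 8/3.
E[V] = (1/2)·(38/5) + (1/2)·(8/3) = 77/15.

77/15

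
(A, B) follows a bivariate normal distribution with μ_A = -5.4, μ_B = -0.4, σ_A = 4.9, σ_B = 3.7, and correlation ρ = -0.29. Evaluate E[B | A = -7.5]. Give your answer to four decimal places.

For a bivariate normal, E[B | A=x] = μ_B + ρ·(σ_B/σ_A)·(x − μ_A).
E[B | A=-7.5] = -0.4 + (-0.29)·(3.7/4.9)·(-7.5 − (-5.4)) = -0.4 + (-0.21898)·(-2.1) = 0.0599.

0.0599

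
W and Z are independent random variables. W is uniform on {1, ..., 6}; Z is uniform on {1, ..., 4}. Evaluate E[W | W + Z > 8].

Outcomes with W + Z > 8: (5,4), (6,3), (6,4), each with probability 1/24.
E[W | W + Z > 8] = (5 + 6 + 6) / 3 = 17/3.

17/3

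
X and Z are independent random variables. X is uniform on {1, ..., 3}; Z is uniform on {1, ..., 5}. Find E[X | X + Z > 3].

13/6

P(X + Z > 3) = 4/5.
Summing X·P(x,y) over outcomes with X + Z > 3 gives 26/15.
E[X | X + Z > 3] = (26/15) / (4/5) = 13/6.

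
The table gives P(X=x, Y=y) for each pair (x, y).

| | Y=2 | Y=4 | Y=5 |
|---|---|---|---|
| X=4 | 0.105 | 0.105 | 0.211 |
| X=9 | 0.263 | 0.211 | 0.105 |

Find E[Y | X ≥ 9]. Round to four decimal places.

P(X ≥ 9) = 0.579.
Σ Y·P over the event = 2·(0.263) + 4·(0.211) + 5·(0.105) = 1.895.
E[Y | X ≥ 9] = (1.895) / (0.579) = 3.2729.

3.2729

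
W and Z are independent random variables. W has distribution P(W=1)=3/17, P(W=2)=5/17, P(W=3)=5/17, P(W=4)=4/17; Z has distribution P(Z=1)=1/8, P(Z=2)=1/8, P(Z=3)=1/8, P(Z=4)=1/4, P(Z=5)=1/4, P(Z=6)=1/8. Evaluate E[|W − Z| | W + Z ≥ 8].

P(W + Z ≥ 8) = 5/17.
Summing |W−Z|·P(x,y) over outcomes with W + Z ≥ 8 gives 71/136.
E[|W − Z| | W + Z ≥ 8] = (71/136) / (5/17) = 71/40.

71/40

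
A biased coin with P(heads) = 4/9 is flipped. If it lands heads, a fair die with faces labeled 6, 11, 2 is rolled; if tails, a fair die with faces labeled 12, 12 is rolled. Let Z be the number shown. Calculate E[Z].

256/27

E[Z | heads] = (6+11+2)/3 = 19/3.
E[Z | tails] = (12+12)/2 = 12.
E[Z] = (4/9)·(19/3) + (5/9)·(12) = 256/27.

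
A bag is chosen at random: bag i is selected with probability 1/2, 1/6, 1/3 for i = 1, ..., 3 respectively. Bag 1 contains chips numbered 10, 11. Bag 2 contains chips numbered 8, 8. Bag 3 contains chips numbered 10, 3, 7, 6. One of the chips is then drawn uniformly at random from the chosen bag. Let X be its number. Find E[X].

35/4

E[X | bag 1] = (10+11)/2 = 21/2.
E[X | bag 2] = (8+8)/2 = 8.
E[X | bag 3] = (10+3+7+6)/4 = 13/2.
E[X] = (1/2)·(21/2) + (1/6)·(8) + (1/3)·(13/2) = 35/4.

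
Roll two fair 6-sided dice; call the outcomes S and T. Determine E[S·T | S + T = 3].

Outcomes with S + T = 3: (1,2), (2,1), each with probability 1/36.
E[S·T | S + T = 3] = (2 + 2) / 2 = 2.

2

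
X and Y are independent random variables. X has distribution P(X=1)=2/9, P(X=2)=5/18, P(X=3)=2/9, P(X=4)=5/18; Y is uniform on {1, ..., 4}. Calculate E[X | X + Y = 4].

P(X + Y = 4) = 13/72.
Summing X·P(x,y) over outcomes with X + Y = 4 gives 13/36.
E[X | X + Y = 4] = (13/36) / (13/72) = 2.

2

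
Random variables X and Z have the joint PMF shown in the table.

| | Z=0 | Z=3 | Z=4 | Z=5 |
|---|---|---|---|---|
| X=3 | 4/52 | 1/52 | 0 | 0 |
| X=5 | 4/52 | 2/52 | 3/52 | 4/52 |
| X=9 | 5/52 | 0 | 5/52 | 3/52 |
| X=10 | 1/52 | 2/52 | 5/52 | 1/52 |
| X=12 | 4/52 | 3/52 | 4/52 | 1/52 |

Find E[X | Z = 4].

158/17

P(Z = 4) = 17/52.
Σ X·P over the event = 5·(3/52) + 9·(5/52) + 10·(5/52) + 12·(4/52) = 79/26.
E[X | Z = 4] = (79/26) / (17/52) = 158/17.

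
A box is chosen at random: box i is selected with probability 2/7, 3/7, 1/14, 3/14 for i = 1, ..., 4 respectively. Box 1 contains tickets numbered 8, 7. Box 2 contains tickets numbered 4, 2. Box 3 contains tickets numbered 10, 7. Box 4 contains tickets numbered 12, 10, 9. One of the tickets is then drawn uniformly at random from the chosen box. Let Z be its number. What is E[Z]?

E[Z | box 1] = (8+7)/2 = 15/2.
E[Z | box 2] = (4+2)/2 = 3.
E[Z | box 3] = (10+7)/2 = 17/2.
E[Z | box 4] = (12+10+9)/3 = 31/3.
By the law of total expectation,
E[Z] = (2/7)·(15/2) + (3/7)·(3) + (1/14)·(17/2) + (3/14)·(31/3) = 25/4.

25/4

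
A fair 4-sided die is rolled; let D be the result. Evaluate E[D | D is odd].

2

Given D is odd, D is equally likely to be any of {1, 3}.
E[D | D is odd] = (1 + 3) / 2 = 2.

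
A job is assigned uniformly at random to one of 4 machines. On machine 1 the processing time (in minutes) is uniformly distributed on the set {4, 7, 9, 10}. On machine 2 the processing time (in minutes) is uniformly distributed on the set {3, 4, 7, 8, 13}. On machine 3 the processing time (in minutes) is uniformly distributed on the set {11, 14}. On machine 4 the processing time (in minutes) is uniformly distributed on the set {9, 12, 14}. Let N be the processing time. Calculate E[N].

29/3

E[N | machine 1] = (4+7+9+10)/4 = 15/2.
E[N | machine 2] = (3+4+7+8+13)/5 = 7.
E[N | machine 3] = (11+14)/2 = 25/2.
E[N | machine 4] = (9+12+14)/3 = 35/3.
By the law of total expectation,
E[N] = (1/4)·(15/2) + (1/4)·(7) + (1/4)·(25/2) + (1/4)·(35/3) = 29/3.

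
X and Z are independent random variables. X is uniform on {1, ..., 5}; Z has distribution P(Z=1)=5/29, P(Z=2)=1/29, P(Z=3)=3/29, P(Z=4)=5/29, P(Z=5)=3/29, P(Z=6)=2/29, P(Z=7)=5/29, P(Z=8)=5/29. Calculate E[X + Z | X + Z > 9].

P(X + Z > 9) = 42/145.
Summing (X+Z)·P(x,y) over outcomes with X + Z > 9 gives 467/145.
E[X + Z | X + Z > 9] = (467/145) / (42/145) = 467/42.

467/42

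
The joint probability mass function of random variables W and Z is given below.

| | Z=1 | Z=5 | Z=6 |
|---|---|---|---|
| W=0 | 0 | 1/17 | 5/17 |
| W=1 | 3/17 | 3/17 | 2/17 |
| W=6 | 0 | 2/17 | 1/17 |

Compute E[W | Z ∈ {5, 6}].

P(Z ∈ {5, 6}) = 14/17.
Σ W·P over the event = 0·(1/17) + 0·(5/17) + 1·(3/17) + 1·(2/17) + 6·(2/17) + 6·(1/17) = 23/17.
E[W | Z ∈ {5, 6}] = (23/17) / (14/17) = 23/14.

23/14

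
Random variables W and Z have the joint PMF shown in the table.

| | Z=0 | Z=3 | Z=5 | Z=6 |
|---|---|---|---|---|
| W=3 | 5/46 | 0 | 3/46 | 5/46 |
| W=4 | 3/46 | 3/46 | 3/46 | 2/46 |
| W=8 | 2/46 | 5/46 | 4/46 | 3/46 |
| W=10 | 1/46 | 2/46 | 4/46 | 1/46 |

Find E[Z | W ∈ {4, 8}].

89/25

P(W ∈ {4, 8}) = 25/46.
Σ Z·P over the event = 0·(3/46) + 3·(3/46) + 5·(3/46) + 6·(2/46) + 0·(2/46) + 3·(5/46) + 5·(4/46) + 6·(3/46) = 89/46.
E[Z | W ∈ {4, 8}] = (89/46) / (25/46) = 89/25.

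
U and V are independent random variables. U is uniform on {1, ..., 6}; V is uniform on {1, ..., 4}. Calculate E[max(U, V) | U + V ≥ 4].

89/21

P(U + V ≥ 4) = 7/8.
Summing max(U,V)·P(x,y) over outcomes with U + V ≥ 4 gives 89/24.
E[max(U, V) | U + V ≥ 4] = (89/24) / (7/8) = 89/21.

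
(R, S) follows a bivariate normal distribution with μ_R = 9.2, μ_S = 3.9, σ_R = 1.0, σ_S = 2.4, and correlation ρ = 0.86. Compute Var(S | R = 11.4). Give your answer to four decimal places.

1.4999

For a bivariate normal, Var(S | R=x) = σ_S²(1 − ρ²).
Var(S | R=11.4) = (2.4)²·(1 − (0.86)²) = 5.76·0.2604 = 1.4999.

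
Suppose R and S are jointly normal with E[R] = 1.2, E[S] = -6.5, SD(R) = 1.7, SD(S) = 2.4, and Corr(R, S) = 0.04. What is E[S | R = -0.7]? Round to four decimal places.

The regression of S on R has slope ρ·σ_S/σ_R and passes through (μ_R, μ_S).
E[S | R=-0.7] = -6.5 + (0.04)·(2.4/1.7)·(-0.7 − (1.2)) = -6.5 + (0.056471)·(-1.9) = -6.6073.

-6.6073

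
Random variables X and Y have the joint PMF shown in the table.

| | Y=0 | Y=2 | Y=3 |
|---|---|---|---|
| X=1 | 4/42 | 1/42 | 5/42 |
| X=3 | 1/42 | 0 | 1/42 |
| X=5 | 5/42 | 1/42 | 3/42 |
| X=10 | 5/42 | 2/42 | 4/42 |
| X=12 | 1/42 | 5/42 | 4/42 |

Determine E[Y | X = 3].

3/2

P(X = 3) = 1/21.
Σ Y·P over the event = 0·(1/42) + 3·(1/42) = 1/14.
E[Y | X = 3] = (1/14) / (1/21) = 3/2.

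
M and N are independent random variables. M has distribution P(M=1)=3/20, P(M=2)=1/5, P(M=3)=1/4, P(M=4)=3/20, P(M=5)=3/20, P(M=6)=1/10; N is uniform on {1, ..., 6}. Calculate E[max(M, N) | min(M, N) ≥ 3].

P(min(M, N) ≥ 3) = 13/30.
Summing max(M,N)·P(x,y) over outcomes with min(M, N) ≥ 3 gives 43/20.
E[max(M, N) | min(M, N) ≥ 3] = (43/20) / (13/30) = 129/26.

129/26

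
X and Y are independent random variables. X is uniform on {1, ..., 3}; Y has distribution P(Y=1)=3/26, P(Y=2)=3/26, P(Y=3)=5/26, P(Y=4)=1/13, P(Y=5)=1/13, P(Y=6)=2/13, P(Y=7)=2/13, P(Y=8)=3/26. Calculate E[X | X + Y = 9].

23/11

P(X + Y = 9) = 11/78.
Summing X·P(x,y) over outcomes with X + Y = 9 gives 23/78.
E[X | X + Y = 9] = (23/78) / (11/78) = 23/11.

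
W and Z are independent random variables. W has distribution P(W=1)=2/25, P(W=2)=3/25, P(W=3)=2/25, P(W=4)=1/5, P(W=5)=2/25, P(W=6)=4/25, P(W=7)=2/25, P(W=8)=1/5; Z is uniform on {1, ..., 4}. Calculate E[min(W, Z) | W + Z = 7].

29/13

P(W + Z = 7) = 13/100.
Summing min(W,Z)·P(x,y) over outcomes with W + Z = 7 gives 29/100.
E[min(W, Z) | W + Z = 7] = (29/100) / (13/100) = 29/13.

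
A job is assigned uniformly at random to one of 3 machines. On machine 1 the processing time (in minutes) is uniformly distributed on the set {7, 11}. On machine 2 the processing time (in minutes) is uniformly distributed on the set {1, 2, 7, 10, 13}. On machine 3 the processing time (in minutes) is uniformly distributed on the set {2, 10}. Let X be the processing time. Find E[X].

E[X | machine 1] = (7+11)/2 = 9.
E[X | machine 2] = (1+2+7+10+13)/5 = 33/5.
E[X | machine 3] = (2+10)/2 = 6.
By the law of total expectation,
E[X] = (1/3)·(9) + (1/3)·(33/5) + (1/3)·(6) = 36/5.

36/5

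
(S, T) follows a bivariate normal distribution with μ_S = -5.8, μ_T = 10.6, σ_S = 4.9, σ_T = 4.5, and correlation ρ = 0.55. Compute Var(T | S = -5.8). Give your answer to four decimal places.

The conditional variance in a bivariate normal is σ_T²(1 − ρ²), independent of x.
Var(T | S=-5.8) = (4.5)²·(1 − (0.55)²) = 20.25·0.6975 = 14.1244.

14.1244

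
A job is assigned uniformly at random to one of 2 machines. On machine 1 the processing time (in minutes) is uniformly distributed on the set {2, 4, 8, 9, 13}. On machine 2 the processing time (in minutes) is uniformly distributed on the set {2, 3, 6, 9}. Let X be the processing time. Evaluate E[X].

E[X | machine 1] = (2+4+8+9+13)/5 = 36/5.
E[X | machine 2] = (2+3+6+9)/4 = 5.
By the law of total expectation,
E[X] = (1/2)·(36/5) + (1/2)·(5) = 61/10.

61/10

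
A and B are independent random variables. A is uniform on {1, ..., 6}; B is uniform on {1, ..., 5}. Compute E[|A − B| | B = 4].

3/2

Outcomes with B = 4: (1,4), (2,4), (3,4), (4,4), (5,4), (6,4), each with probability 1/30.
E[|A − B| | B = 4] = (3 + 2 + 1 + 0 + 1 + 2) / 6 = 3/2.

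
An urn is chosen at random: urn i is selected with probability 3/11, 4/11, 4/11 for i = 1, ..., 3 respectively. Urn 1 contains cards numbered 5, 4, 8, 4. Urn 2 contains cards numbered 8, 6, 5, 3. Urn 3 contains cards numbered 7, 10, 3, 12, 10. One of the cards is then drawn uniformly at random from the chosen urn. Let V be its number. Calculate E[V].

1427/220

E[V | urn 1] = (5+4+8+4)/4 = 21/4.
E[V | urn 2] = (8+6+5+3)/4 = 11/2.
E[V | urn 3] = (7+10+3+12+10)/5 = 42/5.
E[V] = (3/11)·(21/4) + (4/11)·(11/2) + (4/11)·(42/5) = 1427/220.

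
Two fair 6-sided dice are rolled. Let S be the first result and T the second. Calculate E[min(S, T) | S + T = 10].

13/3

Outcomes with S + T = 10: (4,6), (5,5), (6,4), each with probability 1/36.
E[min(S, T) | S + T = 10] = (4 + 5 + 4) / 3 = 13/3.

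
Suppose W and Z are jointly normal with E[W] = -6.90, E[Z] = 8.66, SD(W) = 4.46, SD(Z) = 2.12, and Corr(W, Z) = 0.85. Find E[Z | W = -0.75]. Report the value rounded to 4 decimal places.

E[Z | W=x] = μ_Z + ρ(σ_Z/σ_W)(x − μ_W) for jointly normal variables.
E[Z | W=-0.75] = 8.66 + (0.85)·(2.12/4.46)·(-0.75 − (-6.90)) = 8.66 + (0.40404)·(6.15) = 11.1448.

11.1448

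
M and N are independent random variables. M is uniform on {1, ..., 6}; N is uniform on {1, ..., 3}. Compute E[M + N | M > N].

P(M > N) = 2/3.
Summing (M+N)·P(x,y) over outcomes with M > N gives 25/6.
E[M + N | M > N] = (25/6) / (2/3) = 25/4.

25/4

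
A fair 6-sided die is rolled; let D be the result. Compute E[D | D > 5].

6

Given D > 5, D is equally likely to be any of {6}.
E[D | D > 5] = (6) / 1 = 6.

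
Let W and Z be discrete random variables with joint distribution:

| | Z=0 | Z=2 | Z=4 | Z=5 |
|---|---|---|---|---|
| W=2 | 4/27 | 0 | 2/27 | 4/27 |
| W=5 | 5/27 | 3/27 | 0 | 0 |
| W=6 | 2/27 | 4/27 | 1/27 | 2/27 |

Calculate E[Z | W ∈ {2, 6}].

P(W ∈ {2, 6}) = 19/27.
Σ Z·P over the event = 0·(4/27) + 4·(2/27) + 5·(4/27) + 0·(2/27) + 2·(4/27) + 4·(1/27) + 5·(2/27) = 50/27.
E[Z | W ∈ {2, 6}] = (50/27) / (19/27) = 50/19.

50/19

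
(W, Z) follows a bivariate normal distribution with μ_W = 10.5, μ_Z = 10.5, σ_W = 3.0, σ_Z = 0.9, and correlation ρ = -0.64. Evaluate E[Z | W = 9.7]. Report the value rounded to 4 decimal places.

10.6536

E[Z | W=x] = μ_Z + ρ(σ_Z/σ_W)(x − μ_W) for jointly normal variables.
E[Z | W=9.7] = 10.5 + (-0.64)·(0.9/3.0)·(9.7 − (10.5)) = 10.5 + (-0.192)·(-0.8) = 10.6536.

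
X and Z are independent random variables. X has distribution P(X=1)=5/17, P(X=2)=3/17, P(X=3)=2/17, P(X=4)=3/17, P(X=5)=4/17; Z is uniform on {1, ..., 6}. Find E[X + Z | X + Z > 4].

577/79

P(X + Z > 4) = 79/102.
Summing (X+Z)·P(x,y) over outcomes with X + Z > 4 gives 577/102.
E[X + Z | X + Z > 4] = (577/102) / (79/102) = 577/79.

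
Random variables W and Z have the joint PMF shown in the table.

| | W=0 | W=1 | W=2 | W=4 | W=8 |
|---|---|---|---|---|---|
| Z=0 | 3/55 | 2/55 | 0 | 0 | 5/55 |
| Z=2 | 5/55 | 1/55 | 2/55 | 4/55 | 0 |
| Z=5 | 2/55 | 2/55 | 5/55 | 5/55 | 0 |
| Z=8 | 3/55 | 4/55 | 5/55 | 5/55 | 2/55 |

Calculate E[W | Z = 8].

50/19

P(Z = 8) = 19/55.
Σ W·P over the event = 0·(3/55) + 1·(4/55) + 2·(5/55) + 4·(5/55) + 8·(2/55) = 10/11.
E[W | Z = 8] = (10/11) / (19/55) = 50/19.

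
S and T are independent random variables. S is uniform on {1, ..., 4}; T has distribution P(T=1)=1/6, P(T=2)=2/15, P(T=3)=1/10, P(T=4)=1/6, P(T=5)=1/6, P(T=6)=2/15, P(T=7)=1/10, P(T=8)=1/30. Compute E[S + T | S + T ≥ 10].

136/13

P(S + T ≥ 10) = 13/120.
Summing (S+T)·P(x,y) over outcomes with S + T ≥ 10 gives 17/15.
E[S + T | S + T ≥ 10] = (17/15) / (13/120) = 136/13.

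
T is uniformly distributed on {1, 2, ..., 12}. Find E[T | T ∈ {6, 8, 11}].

25/3

P(T ∈ {6, 8, 11}) = 1/4.
Σ over the event: 6·1/12 + 8·1/12 + 11·1/12 = 25/12.
E[T | T ∈ {6, 8, 11}] = (25/12) / (1/4) = 25/3.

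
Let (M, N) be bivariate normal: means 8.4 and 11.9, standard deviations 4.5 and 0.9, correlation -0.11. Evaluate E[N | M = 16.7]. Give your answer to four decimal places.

11.7174

The regression of N on M has slope ρ·σ_N/σ_M and passes through (μ_M, μ_N).
E[N | M=16.7] = 11.9 + (-0.11)·(0.9/4.5)·(16.7 − (8.4)) = 11.9 + (-0.022)·(8.3) = 11.7174.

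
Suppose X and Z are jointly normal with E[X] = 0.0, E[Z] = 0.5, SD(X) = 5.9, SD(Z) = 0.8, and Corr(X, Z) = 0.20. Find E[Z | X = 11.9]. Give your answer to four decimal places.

0.8227

E[Z | X=x] = μ_Z + ρ(σ_Z/σ_X)(x − μ_X) for jointly normal variables.
E[Z | X=11.9] = 0.5 + (0.20)·(0.8/5.9)·(11.9 − (0.0)) = 0.5 + (0.027119)·(11.9) = 0.8227.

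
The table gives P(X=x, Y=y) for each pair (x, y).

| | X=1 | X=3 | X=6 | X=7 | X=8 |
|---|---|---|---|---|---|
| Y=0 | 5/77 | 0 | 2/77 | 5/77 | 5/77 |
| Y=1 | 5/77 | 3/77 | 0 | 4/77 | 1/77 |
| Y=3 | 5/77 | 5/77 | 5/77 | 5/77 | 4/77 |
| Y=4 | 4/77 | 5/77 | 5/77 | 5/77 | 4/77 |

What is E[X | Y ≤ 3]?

259/54

P(Y ≤ 3) = 54/77.
Summing X·P(X=x,Y=y) over the conditioning event gives 37/11.
E[X | Y ≤ 3] = (37/11) / (54/77) = 259/54.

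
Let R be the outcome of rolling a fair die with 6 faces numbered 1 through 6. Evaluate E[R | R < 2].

1

Given R < 2, R is equally likely to be any of {1}.
E[R | R < 2] = (1) / 1 = 1.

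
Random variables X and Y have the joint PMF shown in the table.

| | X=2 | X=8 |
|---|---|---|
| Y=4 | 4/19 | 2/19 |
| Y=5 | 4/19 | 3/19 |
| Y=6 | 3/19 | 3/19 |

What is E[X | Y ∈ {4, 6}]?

9/2

P(Y ∈ {4, 6}) = 12/19.
Σ X·P over the event = 2·(4/19) + 2·(3/19) + 8·(2/19) + 8·(3/19) = 54/19.
E[X | Y ∈ {4, 6}] = (54/19) / (12/19) = 9/2.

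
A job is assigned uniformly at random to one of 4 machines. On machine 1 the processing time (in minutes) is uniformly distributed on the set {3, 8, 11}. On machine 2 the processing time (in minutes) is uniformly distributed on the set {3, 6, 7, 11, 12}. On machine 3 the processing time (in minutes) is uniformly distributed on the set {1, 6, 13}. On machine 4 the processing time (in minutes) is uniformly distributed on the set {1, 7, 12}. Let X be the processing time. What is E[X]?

427/60

E[X | machine 1] = (3+8+11)/3 = 22/3.
E[X | machine 2] = (3+6+7+11+12)/5 = 39/5.
E[X | machine 3] = (1+6+13)/3 = 20/3.
E[X | machine 4] = (1+7+12)/3 = 20/3.
By the law of total expectation,
E[X] = (1/4)·(22/3) + (1/4)·(39/5) + (1/4)·(20/3) + (1/4)·(20/3) = 427/60.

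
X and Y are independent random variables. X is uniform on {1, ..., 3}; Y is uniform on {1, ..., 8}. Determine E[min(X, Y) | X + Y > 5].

P(X + Y > 5) = 5/8.
Summing min(X,Y)·P(x,y) over outcomes with X + Y > 5 gives 4/3.
E[min(X, Y) | X + Y > 5] = (4/3) / (5/8) = 32/15.

32/15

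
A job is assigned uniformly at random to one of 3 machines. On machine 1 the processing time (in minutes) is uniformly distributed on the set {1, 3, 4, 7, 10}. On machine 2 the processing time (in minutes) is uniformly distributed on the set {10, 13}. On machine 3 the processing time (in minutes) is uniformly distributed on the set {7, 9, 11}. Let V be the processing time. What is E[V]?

17/2

E[V | machine 1] = (1+3+4+7+10)/5 = 5.
E[V | machine 2] = (10+13)/2 = 23/2.
E[V | machine 3] = (7+9+11)/3 = 9.
E[V] = (1/3)·(5) + (1/3)·(23/2) + (1/3)·(9) = 17/2.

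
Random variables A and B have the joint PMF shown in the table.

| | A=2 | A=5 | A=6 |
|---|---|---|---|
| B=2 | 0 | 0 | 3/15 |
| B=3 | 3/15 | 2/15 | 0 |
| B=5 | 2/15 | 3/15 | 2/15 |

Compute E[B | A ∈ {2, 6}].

P(A ∈ {2, 6}) = 2/3.
Σ B·P over the event = 3·(3/15) + 5·(2/15) + 2·(3/15) + 5·(2/15) = 7/3.
E[B | A ∈ {2, 6}] = (7/3) / (2/3) = 7/2.

7/2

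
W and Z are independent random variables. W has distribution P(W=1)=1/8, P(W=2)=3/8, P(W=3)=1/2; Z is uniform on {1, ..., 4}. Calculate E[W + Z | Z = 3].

P(Z = 3) = 1/4.
Summing (W+Z)·P(x,y) over outcomes with Z = 3 gives 43/32.
E[W + Z | Z = 3] = (43/32) / (1/4) = 43/8.

43/8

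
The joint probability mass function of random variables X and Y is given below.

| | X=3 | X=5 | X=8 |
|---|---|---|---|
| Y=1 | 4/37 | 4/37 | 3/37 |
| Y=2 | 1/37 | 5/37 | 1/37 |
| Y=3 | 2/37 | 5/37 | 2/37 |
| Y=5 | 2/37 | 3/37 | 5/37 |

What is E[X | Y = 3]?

47/9

P(Y = 3) = 9/37.
Σ X·P over the event = 3·(2/37) + 5·(5/37) + 8·(2/37) = 47/37.
E[X | Y = 3] = (47/37) / (9/37) = 47/9.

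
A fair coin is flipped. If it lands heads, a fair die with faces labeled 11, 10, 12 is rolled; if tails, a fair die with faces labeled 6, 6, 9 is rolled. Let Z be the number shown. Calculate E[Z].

9

E[Z | heads] = (11+10+12)/3 = 11.
E[Z | tails] = (6+6+9)/3 = 7.
By the law of total expectation,
E[Z] = (1/2)·(11) + (1/2)·(7) = 9.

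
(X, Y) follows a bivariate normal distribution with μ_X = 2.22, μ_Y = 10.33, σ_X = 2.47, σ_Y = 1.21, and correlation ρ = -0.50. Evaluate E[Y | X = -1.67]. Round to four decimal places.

For a bivariate normal, E[Y | X=x] = μ_Y + ρ·(σ_Y/σ_X)·(x − μ_X).
E[Y | X=-1.67] = 10.33 + (-0.50)·(1.21/2.47)·(-1.67 − (2.22)) = 10.33 + (-0.24494)·(-3.89) = 11.2828.

11.2828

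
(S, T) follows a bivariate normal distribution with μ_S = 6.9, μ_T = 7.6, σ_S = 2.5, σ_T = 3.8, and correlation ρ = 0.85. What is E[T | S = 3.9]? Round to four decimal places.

The regression of T on S has slope ρ·σ_T/σ_S and passes through (μ_S, μ_T).
E[T | S=3.9] = 7.6 + (0.85)·(3.8/2.5)·(3.9 − (6.9)) = 7.6 + (1.292)·(-3) = 3.7240.

3.7240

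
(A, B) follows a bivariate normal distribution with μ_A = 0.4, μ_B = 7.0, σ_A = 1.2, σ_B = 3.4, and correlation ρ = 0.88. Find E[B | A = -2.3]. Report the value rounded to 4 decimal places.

0.2680

For a bivariate normal, E[B | A=x] = μ_B + ρ·(σ_B/σ_A)·(x − μ_A).
E[B | A=-2.3] = 7.0 + (0.88)·(3.4/1.2)·(-2.3 − (0.4)) = 7.0 + (2.49333)·(-2.7) = 0.2680.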